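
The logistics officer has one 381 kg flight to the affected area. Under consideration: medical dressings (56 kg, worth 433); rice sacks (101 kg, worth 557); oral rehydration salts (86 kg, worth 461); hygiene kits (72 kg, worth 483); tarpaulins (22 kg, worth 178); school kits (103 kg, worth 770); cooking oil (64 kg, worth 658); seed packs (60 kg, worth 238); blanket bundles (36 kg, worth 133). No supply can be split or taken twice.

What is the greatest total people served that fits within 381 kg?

Density check — cooking oil 10.28, tarpaulins 8.09, medical dressings 7.73, school kits 7.48 are the best per kg.
The ratio heuristic lands on medical dressings + hygiene kits + tarpaulins + school kits + cooking oil + seed packs (2760) but leaves 4 kg idle.
Replace tarpaulins and seed packs with oral rehydration salts: the trade gains 45 net, giving 2805 at 381 kg.
Every other selection either busts 381 kg or fails to beat 2805.

2805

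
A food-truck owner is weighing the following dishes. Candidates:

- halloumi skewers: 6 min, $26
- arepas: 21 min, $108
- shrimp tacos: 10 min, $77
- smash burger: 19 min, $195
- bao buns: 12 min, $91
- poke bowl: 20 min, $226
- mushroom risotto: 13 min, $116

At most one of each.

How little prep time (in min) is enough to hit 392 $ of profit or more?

39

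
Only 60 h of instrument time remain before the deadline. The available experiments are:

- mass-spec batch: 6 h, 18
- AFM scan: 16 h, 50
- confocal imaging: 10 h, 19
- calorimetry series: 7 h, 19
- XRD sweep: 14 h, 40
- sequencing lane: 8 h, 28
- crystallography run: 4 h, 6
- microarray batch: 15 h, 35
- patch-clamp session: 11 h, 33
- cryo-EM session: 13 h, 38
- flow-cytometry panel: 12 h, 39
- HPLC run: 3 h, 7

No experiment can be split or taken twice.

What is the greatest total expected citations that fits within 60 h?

By expected citations per h: sequencing lane 3.50, flow-cytometry panel 3.25, AFM scan 3.12 lead.
A density-first pass picks mass-spec batch + AFM scan + calorimetry series + sequencing lane + patch-clamp session + flow-cytometry panel — 187 at 60 h.
Dropping mass-spec batch and calorimetry series frees 13 h; slotting in cryo-EM session (13 h) lifts the total to 188 at 60 h.
Runner-up mass-spec batch + AFM scan + calorimetry series + sequencing lane + patch-clamp session + flow-cytometry panel tops out at 187.

188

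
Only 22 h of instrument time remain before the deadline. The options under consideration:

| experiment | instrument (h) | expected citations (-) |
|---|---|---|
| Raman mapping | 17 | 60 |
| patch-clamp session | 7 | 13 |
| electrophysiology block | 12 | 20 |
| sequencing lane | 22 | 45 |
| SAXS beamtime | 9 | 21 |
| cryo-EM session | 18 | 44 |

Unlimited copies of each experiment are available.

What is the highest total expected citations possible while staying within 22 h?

Best packing: Raman mapping — 17 h, 60 total.

60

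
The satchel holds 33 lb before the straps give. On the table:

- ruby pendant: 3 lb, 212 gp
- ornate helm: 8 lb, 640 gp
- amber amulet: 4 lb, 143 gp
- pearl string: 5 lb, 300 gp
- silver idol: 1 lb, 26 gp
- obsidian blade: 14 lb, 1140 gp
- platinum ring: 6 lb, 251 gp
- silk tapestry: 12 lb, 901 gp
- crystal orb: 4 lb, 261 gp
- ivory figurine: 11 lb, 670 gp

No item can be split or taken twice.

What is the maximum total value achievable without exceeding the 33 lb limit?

By value per lb: obsidian blade 81.43, ornate helm 80.00, silk tapestry 75.08, ruby pendant 70.67 lead.
Taking the top-ratio items first gives ruby pendant + ornate helm + amber amulet + obsidian blade + crystal orb for 2396 (33 lb).
Replace ornate helm and amber amulet with silk tapestry: the trade gains 118 net, giving 2514 at 33 lb.
Nothing else within 33 lb beats 2514.

2514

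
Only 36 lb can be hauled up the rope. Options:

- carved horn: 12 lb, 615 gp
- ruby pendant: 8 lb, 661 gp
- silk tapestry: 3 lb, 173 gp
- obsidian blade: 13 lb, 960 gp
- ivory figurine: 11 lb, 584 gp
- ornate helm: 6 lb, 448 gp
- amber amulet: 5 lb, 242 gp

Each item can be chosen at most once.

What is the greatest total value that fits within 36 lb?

2484

Best packing: ruby pendant + silk tapestry + obsidian blade + ornate helm + amber amulet — 35 lb, 2484 total.
An exhaustive check of the 128 subsets confirms 2484.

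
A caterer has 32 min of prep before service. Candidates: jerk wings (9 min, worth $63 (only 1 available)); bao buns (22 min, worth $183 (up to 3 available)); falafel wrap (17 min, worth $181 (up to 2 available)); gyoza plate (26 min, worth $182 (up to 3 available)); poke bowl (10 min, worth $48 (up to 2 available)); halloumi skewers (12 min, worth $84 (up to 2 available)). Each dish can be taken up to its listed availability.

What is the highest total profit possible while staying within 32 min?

Density check — falafel wrap 10.65, bao buns 8.32, jerk wings 7.00, gyoza plate 7.00 are the best per min.
The ratio heuristic lands on jerk wings + falafel wrap (244) but leaves 6 min idle.
Dropping jerk wings frees 9 min; slotting in halloumi skewers (12 min) lifts the total to 265 at 29 min.
The spare 3 min is too small for any remaining dish, and no exchange beats 265.

265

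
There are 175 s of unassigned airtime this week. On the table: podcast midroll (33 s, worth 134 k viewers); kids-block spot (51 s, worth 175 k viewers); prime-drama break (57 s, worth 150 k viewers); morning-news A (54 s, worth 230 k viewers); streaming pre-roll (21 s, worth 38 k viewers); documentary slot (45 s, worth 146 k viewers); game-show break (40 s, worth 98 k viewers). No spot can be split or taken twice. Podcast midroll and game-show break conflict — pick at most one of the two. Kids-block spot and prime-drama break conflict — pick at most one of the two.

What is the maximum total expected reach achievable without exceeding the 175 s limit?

A density-first pass picks podcast midroll + kids-block spot + morning-news A + streaming pre-roll — 577 at 159 s.
The 33 s tied up in podcast midroll is better spent on documentary slot — total rises to 589 (171 s).
The closest alternative, podcast midroll + kids-block spot + morning-news A + streaming pre-roll, reaches only 577.

589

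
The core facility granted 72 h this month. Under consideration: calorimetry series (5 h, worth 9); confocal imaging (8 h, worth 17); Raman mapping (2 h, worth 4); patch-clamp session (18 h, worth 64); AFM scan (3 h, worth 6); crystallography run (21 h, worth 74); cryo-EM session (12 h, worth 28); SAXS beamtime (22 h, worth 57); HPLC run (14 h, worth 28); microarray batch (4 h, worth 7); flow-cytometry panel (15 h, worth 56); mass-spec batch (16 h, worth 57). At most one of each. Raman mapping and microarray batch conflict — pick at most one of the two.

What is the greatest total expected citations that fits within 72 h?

255

By expected citations per h: flow-cytometry panel 3.73, mass-spec batch 3.56, patch-clamp session 3.56, crystallography run 3.52 lead.
The ratio ordering already packs tightly: Raman mapping + patch-clamp session + crystallography run + flow-cytometry panel + mass-spec batch, 72 h, 255.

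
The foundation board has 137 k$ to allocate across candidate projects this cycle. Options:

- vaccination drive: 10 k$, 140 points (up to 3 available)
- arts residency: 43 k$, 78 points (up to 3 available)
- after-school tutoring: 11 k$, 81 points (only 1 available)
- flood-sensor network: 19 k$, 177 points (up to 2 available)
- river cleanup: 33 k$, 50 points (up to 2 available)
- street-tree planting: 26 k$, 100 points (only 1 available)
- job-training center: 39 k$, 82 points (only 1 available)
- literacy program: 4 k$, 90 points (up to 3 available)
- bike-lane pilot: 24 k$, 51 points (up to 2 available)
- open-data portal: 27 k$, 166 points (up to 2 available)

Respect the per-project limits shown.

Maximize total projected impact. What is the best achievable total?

1376

By projected impact per k$: literacy program 22.50, vaccination drive 14.00, flood-sensor network 9.32, after-school tutoring 7.36 lead.
The ratio heuristic lands on 3×vaccination drive + after-school tutoring + 2×flood-sensor network + 3×literacy program + open-data portal (1291) but leaves 19 k$ idle.
The 11 k$ tied up in after-school tutoring is better spent on open-data portal — total rises to 1376 (134 k$).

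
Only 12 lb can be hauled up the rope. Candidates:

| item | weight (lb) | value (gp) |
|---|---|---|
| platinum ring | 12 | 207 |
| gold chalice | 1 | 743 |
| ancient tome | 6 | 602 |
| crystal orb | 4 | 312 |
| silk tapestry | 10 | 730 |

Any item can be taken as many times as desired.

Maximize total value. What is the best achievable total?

12×gold chalice uses 12 of the 12 lb and totals 8916.
Every other selection either busts 12 lb or fails to beat 8916.

8916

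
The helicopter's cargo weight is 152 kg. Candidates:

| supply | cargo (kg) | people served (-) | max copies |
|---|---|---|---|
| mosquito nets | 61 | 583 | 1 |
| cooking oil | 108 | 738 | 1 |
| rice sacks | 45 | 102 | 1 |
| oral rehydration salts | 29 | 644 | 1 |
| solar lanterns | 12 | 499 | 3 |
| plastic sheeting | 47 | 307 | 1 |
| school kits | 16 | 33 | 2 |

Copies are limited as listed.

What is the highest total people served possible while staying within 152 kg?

2757

Taking mosquito nets + oral rehydration salts + 3×solar lanterns + school kits: 142 kg used, 2757 in people served.
The spare 10 kg is too small for any remaining supply, and no exchange beats 2757.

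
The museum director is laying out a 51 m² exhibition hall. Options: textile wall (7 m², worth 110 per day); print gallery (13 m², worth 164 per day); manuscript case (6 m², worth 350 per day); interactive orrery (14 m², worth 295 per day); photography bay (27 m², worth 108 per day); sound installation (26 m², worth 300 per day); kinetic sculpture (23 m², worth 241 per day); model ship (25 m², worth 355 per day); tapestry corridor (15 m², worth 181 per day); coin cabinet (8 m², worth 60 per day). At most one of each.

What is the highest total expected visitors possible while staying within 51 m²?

1000

By expected visitors per m²: manuscript case 58.33, interactive orrery 21.07, textile wall 15.71 lead.
Taking the top-ratio exhibits first gives textile wall + print gallery + manuscript case + interactive orrery + coin cabinet for 979 (48 m²).
Dropping textile wall and print gallery and coin cabinet frees 28 m²; slotting in model ship (25 m²) lifts the total to 1000 at 45 m².
Every other selection either busts 51 m² or fails to beat 1000.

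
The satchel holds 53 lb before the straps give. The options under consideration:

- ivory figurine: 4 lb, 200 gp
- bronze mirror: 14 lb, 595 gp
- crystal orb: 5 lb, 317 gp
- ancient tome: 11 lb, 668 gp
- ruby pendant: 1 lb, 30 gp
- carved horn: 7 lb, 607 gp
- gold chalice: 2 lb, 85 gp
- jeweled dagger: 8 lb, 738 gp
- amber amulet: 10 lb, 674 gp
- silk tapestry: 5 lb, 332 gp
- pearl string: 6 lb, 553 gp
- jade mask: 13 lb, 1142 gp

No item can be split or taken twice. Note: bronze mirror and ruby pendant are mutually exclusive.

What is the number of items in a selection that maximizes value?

7

Best achievable value is 4246.
ivory figurine + carved horn + jeweled dagger + amber amulet + silk tapestry + pearl string + jade mask hits 4246 at 53 lb.
All optima have 7 items.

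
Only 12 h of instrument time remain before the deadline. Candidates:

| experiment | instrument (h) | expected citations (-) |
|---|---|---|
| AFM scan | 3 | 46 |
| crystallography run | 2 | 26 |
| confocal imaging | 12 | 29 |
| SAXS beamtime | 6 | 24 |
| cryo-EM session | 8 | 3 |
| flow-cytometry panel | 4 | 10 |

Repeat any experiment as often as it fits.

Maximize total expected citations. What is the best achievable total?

4×AFM scan uses 12 of the 12 h and totals 184.

184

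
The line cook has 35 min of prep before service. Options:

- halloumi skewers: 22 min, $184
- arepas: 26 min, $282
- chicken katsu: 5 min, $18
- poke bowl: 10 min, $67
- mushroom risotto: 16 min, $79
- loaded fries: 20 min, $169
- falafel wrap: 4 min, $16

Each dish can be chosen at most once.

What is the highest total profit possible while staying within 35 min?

Best packing: arepas + chicken katsu + falafel wrap — 35 min, 316 total.
The closest alternative, arepas + chicken katsu, reaches only 300.

316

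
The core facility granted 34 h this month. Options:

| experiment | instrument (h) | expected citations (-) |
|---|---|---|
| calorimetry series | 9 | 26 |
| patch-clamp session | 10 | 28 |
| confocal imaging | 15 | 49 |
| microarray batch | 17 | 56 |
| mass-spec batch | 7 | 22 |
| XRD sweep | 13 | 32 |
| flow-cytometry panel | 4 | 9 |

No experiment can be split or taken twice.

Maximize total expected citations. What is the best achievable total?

106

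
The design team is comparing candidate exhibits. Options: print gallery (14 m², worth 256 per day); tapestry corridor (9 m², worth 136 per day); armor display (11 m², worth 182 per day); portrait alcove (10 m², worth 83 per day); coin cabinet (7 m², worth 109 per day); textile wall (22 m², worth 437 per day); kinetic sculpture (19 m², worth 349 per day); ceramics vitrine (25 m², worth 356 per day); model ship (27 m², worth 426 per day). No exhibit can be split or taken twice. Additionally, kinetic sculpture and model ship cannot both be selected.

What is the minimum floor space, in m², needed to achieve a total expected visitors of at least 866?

Minimise m² subject to total expected visitors ≥ 866.
print gallery + armor display + textile wall: 875 expected visitors at 47 m².
Below 47 m² the best achievable stays under 866.

47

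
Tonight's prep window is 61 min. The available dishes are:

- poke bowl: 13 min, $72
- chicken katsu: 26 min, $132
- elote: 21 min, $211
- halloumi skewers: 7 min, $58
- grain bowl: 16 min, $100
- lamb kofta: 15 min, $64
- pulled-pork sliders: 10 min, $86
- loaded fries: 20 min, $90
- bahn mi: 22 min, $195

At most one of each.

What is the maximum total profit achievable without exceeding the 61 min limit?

550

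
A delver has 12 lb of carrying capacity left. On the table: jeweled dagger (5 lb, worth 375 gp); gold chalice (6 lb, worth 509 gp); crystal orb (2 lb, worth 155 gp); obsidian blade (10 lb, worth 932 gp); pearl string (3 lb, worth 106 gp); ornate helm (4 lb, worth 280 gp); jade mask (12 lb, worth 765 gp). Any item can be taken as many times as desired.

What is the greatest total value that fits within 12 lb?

1087

The ratio ordering already packs tightly: crystal orb + obsidian blade, 12 lb, 1087.
Every other selection either busts 12 lb or fails to beat 1087.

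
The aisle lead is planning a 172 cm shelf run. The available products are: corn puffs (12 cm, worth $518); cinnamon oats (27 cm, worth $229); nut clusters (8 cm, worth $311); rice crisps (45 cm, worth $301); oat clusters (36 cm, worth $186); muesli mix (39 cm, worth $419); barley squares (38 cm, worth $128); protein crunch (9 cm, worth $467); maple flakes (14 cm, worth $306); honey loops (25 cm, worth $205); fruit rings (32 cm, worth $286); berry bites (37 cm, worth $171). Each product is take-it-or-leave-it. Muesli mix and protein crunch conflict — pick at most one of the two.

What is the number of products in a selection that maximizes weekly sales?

Best achievable weekly sales is 2623.
One optimal bundle: corn puffs + cinnamon oats + nut clusters + rice crisps + protein crunch + maple flakes + honey loops + fruit rings (172 cm).
All optima have 8 products.

8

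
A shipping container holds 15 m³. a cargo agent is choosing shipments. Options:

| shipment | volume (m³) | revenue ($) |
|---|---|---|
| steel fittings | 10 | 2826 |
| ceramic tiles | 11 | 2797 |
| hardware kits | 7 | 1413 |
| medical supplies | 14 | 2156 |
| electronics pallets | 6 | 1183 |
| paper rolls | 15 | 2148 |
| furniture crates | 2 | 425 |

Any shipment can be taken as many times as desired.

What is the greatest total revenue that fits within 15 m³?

3676

Ranking by ratio (revenue/m³): steel fittings 282.60, ceramic tiles 254.27, furniture crates 212.50, hardware kits 201.86.
Taking steel fittings + 2×furniture crates: 14 m³ used, 3676 in revenue.
Every other selection either busts 15 m³ or fails to beat 3676.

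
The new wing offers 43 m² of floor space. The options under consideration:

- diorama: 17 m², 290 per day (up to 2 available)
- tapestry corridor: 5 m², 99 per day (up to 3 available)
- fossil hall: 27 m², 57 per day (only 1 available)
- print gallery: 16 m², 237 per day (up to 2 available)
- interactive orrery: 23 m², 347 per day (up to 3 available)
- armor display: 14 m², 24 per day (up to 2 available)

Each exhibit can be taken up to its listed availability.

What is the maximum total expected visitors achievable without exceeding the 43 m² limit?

725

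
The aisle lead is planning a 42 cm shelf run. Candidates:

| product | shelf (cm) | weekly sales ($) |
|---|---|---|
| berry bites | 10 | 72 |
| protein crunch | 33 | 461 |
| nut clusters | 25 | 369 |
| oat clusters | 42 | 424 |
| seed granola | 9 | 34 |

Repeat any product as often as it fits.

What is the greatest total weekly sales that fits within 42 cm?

Ranking by ratio (weekly sales/cm): nut clusters 14.76, protein crunch 13.97, oat clusters 10.10.
Greedy by ratio would take berry bites + nut clusters: 35 cm used, total 441.
Replace berry bites and nut clusters with protein crunch + seed granola: the trade gains 54 net, giving 495 at 42 cm.

495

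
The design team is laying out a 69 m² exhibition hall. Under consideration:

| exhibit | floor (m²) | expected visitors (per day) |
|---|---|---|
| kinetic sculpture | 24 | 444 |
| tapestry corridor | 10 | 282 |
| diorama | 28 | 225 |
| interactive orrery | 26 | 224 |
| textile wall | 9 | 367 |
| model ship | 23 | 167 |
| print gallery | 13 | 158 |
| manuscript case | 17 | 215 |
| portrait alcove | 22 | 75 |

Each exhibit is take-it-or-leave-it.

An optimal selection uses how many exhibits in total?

4

Optimal total is 1317.
One optimal bundle: kinetic sculpture + tapestry corridor + interactive orrery + textile wall (69 m²).
Any selection reaching 1317 contains exactly 4 exhibits.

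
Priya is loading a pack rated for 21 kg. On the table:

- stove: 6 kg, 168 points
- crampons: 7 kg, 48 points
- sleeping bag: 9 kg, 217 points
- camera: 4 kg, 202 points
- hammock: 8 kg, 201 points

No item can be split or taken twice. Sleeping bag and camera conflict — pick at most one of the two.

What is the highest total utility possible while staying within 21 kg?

Density check — camera 50.50, stove 28.00, hammock 25.12 are the best per kg.
Stove + camera + hammock uses 18 of the 21 kg and totals 571.

571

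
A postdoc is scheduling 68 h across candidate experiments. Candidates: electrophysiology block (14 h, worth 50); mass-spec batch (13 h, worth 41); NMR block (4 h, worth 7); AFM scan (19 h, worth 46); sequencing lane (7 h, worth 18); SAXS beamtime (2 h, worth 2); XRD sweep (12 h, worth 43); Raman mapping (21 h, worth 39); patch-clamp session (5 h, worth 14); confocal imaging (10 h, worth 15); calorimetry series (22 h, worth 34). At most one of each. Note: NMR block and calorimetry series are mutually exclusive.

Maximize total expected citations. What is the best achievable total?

201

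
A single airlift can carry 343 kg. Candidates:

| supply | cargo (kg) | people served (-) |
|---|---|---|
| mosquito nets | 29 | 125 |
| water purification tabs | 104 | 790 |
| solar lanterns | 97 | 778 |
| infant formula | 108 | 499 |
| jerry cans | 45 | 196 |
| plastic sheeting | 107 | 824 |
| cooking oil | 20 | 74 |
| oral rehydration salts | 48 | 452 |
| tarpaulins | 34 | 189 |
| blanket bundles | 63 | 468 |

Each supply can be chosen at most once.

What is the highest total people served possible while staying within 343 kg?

2613

Greedy by ratio would take solar lanterns + plastic sheeting + cooking oil + oral rehydration salts + blanket bundles: 335 kg used, total 2596.
Replace plastic sheeting and cooking oil with mosquito nets + water purification tabs: the trade gains 17 net, giving 2613 at 341 kg.
Nothing else within 343 kg beats 2613.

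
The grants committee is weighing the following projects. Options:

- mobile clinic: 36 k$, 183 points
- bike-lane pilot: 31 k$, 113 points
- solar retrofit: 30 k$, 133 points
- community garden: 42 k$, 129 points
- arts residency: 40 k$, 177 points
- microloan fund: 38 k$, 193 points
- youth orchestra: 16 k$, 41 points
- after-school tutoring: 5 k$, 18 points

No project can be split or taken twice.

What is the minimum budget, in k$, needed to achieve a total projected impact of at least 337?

Look for the lowest-budget combination reaching 337.
Taking solar retrofit + microloan fund + after-school tutoring gives 344 (≥ 337) for 73 k$.
Any bundle with less than 73 k$ falls short of 337.

73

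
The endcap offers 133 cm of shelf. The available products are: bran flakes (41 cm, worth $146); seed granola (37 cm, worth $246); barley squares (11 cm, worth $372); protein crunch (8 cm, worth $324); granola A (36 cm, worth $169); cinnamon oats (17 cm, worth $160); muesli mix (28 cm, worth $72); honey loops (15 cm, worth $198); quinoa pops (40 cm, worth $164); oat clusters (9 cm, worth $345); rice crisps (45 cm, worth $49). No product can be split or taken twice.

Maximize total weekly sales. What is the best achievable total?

1814

Ranking by ratio (weekly sales/cm): protein crunch 40.50, oat clusters 38.33, barley squares 33.82.
The ratio ordering already packs tightly: seed granola + barley squares + protein crunch + granola A + cinnamon oats + honey loops + oat clusters, 133 cm, 1814.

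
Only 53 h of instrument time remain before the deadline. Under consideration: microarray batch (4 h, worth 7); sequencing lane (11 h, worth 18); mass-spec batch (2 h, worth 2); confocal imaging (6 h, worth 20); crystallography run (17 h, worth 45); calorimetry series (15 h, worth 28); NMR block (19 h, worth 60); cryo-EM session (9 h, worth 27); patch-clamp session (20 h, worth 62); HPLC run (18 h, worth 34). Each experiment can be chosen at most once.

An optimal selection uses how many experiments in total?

Optimal total is 156.
One optimal bundle: microarray batch + NMR block + cryo-EM session + patch-clamp session (52 h).
Every optimal selection uses 4 experiments.

4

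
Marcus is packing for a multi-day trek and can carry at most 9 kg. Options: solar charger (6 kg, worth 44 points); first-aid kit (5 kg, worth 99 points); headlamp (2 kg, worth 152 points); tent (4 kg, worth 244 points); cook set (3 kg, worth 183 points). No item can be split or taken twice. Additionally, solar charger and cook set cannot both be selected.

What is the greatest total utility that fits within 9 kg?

579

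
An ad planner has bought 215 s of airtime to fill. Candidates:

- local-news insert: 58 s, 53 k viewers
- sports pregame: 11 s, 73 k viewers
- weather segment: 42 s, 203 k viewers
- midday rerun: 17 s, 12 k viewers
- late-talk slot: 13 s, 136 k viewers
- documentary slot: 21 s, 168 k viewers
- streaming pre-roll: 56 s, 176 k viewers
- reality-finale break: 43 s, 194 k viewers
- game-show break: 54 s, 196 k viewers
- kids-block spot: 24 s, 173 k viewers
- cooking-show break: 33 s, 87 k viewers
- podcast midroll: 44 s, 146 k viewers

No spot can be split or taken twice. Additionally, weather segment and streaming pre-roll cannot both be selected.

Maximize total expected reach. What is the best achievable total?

Best packing: sports pregame + weather segment + late-talk slot + documentary slot + reality-finale break + game-show break + kids-block spot — 208 s, 1143 total.
Every other selection either busts 215 s or breaks a pairing rule or fails to beat 1143.

1143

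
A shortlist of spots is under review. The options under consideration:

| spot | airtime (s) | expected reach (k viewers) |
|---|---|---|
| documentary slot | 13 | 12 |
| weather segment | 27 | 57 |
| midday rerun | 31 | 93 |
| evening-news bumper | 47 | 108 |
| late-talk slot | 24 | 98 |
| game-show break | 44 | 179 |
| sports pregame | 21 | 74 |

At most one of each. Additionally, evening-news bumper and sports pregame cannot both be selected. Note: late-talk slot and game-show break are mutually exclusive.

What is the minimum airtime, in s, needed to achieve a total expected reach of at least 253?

65

Minimise s subject to total expected reach ≥ 253.
game-show break + sports pregame: 253 expected reach at 65 s.
No combination under 65 s hits 253.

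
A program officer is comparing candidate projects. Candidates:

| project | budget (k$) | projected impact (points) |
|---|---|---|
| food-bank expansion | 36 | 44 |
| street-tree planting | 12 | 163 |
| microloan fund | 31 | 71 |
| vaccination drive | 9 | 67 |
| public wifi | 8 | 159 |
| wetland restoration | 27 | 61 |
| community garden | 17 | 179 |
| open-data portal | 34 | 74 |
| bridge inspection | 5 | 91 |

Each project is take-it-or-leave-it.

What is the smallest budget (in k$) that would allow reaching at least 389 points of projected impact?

25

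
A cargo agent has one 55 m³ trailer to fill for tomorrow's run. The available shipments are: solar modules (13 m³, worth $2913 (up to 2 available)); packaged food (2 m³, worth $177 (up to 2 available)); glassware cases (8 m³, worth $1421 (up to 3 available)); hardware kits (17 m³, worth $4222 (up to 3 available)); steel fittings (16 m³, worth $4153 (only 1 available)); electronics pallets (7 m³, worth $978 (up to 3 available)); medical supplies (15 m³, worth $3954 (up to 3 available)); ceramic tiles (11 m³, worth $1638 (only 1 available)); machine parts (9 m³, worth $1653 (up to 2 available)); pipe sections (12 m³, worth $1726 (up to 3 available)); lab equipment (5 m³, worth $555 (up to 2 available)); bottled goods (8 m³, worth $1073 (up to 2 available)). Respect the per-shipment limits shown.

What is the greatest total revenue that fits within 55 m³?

13714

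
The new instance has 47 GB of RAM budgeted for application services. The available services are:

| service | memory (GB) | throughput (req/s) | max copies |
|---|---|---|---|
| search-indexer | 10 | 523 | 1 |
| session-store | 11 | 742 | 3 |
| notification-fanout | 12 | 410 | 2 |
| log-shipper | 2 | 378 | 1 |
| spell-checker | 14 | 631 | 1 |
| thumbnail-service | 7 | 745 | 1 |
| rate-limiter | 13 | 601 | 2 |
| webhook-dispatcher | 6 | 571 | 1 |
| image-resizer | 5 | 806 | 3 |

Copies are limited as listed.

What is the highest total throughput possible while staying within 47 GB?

By throughput per GB: log-shipper 189.00, image-resizer 161.20, thumbnail-service 106.43, webhook-dispatcher 95.17 lead.
The ratio heuristic lands on session-store + log-shipper + thumbnail-service + webhook-dispatcher + 3×image-resizer (4854) but leaves 6 GB idle.
The 6 GB tied up in webhook-dispatcher is better spent on session-store — total rises to 5025 (46 GB).
No other feasible combination exceeds 5025.

5025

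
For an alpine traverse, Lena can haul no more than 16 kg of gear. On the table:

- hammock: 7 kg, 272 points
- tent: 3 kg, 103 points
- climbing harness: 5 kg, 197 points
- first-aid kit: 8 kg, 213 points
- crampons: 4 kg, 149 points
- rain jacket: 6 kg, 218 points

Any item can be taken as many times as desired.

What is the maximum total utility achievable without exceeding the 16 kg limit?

By utility per kg: climbing harness 39.40, hammock 38.86, crampons 37.25, rain jacket 36.33 lead.
A density-first pass picks 3×climbing harness — 591 at 15 kg.
Dropping 2×climbing harness frees 10 kg; slotting in hammock + crampons (11 kg) lifts the total to 618 at 16 kg.
Nothing else within 16 kg beats 618.

618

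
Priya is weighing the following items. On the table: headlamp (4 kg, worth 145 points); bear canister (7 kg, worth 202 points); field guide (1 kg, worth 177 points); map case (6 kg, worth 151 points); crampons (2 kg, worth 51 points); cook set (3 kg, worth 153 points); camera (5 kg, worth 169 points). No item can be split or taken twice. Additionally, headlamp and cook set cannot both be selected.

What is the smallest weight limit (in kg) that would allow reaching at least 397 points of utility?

Need the lightest bundle worth ≥ 397.
field guide + crampons + camera reaches 397 using 8 kg.
Below 8 kg the best achievable stays under 397.

8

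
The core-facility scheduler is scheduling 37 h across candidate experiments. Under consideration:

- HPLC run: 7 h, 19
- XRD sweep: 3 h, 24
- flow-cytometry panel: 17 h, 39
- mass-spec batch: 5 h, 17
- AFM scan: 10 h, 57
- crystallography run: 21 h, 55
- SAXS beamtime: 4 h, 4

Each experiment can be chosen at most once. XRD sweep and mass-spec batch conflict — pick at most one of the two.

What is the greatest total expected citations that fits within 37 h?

Taking HPLC run + XRD sweep + flow-cytometry panel + AFM scan: 37 h used, 139 in expected citations.
Every other selection either busts 37 h or breaks a pairing rule or fails to beat 139.

139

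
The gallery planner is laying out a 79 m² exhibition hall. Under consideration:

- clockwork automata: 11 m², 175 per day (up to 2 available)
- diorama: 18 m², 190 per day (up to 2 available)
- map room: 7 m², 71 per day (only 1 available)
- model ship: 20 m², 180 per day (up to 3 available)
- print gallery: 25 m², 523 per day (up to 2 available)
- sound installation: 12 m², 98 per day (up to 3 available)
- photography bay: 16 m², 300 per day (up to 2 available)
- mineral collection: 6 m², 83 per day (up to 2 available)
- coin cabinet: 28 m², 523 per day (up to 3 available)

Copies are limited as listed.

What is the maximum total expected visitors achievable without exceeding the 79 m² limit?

1569

A density-first pass picks clockwork automata + 2×print gallery + photography bay — 1521 at 77 m².
Replace clockwork automata and photography bay with coin cabinet: the trade gains 48 net, giving 1569 at 78 m².
Every other selection either busts 79 m² or exceeds an availability limit or fails to beat 1569.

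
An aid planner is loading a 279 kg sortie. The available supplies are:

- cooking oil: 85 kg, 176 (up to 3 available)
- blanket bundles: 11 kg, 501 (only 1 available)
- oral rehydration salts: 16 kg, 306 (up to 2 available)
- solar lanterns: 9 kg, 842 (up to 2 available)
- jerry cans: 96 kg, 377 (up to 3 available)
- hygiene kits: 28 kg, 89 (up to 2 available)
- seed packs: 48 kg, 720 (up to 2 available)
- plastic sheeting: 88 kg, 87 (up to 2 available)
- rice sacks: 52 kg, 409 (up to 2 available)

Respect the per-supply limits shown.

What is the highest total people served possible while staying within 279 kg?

5055

Ranking by ratio (people served/kg): solar lanterns 93.56, blanket bundles 45.55, oral rehydration salts 19.12, seed packs 15.00.
The ratio ordering already packs tightly: blanket bundles + 2×oral rehydration salts + 2×solar lanterns + 2×seed packs + 2×rice sacks, 261 kg, 5055.
Nothing else within 279 kg beats 5055.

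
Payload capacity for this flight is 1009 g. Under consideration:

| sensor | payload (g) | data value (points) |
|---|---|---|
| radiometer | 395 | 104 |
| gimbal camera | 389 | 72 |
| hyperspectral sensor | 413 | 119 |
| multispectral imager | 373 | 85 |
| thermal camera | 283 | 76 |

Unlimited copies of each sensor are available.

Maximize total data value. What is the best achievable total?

271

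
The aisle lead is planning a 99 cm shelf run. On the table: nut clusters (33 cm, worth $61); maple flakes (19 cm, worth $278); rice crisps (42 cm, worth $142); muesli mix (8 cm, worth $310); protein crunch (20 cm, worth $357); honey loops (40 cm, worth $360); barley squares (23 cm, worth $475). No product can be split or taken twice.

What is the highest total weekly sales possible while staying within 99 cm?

A density-first pass picks maple flakes + muesli mix + protein crunch + barley squares — 1420 at 70 cm.
The 19 cm tied up in maple flakes is better spent on honey loops — total rises to 1502 (91 cm).
Every other selection either busts 99 cm or fails to beat 1502.

1502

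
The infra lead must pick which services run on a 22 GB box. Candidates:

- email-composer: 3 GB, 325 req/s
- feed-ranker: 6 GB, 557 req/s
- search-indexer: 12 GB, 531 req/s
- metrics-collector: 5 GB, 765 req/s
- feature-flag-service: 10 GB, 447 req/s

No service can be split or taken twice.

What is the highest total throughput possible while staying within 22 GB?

1769

Density check — metrics-collector 153.00, email-composer 108.33, feed-ranker 92.83, feature-flag-service 44.70 are the best per GB.
The ratio heuristic lands on email-composer + feed-ranker + metrics-collector (1647) but leaves 8 GB idle.
Replace email-composer with feature-flag-service: the trade gains 122 net, giving 1769 at 21 GB.
The closest alternative, email-composer + feed-ranker + metrics-collector, reaches only 1647.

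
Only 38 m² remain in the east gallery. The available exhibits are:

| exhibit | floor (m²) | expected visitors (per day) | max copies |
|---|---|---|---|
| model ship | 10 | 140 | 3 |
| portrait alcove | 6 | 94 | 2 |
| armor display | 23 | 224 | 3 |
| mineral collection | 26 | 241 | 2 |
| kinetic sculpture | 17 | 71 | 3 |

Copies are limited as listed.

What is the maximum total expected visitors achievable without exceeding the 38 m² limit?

Density check — portrait alcove 15.67, model ship 14.00, armor display 9.74, mineral collection 9.27 are the best per m².
A density-first pass picks 2×model ship + 2×portrait alcove — 468 at 32 m².
Replace portrait alcove with model ship: the trade gains 46 net, giving 514 at 36 m².
Nothing else within 38 m² beats 514.

514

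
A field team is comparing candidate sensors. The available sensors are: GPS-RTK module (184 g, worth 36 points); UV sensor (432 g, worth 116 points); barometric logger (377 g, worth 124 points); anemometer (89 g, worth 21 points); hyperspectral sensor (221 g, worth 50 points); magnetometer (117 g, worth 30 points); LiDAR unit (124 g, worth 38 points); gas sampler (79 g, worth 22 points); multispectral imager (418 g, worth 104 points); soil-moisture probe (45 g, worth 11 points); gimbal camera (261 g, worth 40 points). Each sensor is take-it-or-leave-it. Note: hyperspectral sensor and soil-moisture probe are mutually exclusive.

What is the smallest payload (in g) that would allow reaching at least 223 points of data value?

Need the lightest bundle worth ≥ 223.
barometric logger + magnetometer + LiDAR unit + gas sampler + soil-moisture probe: 225 data value at 742 g.
Below 742 g the best achievable stays under 223.

742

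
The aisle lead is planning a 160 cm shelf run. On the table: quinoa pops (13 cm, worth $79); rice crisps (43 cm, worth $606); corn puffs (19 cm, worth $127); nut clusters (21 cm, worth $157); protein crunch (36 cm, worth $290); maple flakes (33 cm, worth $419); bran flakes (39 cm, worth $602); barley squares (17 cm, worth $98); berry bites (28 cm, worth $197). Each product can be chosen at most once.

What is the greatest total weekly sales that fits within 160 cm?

1922

Filling by ratio: rice crisps + protein crunch + maple flakes + bran flakes for 1917, with 9 cm left unused.
Replace protein crunch with barley squares + berry bites: the trade gains 5 net, giving 1922 at 160 cm.
Nothing else within 160 cm beats 1922.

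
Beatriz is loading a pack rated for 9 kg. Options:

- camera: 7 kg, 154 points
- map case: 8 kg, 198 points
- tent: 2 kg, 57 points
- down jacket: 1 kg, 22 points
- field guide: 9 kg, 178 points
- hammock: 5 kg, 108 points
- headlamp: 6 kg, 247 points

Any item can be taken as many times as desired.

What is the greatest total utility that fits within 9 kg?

326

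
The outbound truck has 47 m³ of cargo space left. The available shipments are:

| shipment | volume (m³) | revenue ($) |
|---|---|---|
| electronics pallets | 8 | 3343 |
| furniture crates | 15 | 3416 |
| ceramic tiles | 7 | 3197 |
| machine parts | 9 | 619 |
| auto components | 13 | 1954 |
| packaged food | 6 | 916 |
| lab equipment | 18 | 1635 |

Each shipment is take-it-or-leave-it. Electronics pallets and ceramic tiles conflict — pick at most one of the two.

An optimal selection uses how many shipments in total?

The maximum revenue within 47 m³ is 9629.
For example electronics pallets + furniture crates + auto components + packaged food achieves it, using 42 m³.
Every optimal selection uses 4 shipments.

4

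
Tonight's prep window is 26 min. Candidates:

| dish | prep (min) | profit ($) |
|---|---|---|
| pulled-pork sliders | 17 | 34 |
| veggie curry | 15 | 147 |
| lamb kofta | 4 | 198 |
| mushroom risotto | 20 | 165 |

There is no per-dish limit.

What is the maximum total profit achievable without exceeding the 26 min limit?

1188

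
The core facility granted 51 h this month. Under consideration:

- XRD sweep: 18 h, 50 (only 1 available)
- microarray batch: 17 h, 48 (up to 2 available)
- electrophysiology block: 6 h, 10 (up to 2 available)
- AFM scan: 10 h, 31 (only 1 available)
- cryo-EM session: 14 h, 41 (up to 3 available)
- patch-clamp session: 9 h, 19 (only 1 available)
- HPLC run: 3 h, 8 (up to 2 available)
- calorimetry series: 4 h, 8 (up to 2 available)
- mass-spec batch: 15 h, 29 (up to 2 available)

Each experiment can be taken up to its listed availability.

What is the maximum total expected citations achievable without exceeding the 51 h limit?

146

By expected citations per h: AFM scan 3.10, cryo-EM session 2.93, microarray batch 2.82, XRD sweep 2.78 lead.
Taking the top-ratio experiments first gives AFM scan + 2×cryo-EM session + 2×HPLC run + calorimetry series for 137 (48 h).
Replace AFM scan and calorimetry series with microarray batch: the trade gains 9 net, giving 146 at 51 h.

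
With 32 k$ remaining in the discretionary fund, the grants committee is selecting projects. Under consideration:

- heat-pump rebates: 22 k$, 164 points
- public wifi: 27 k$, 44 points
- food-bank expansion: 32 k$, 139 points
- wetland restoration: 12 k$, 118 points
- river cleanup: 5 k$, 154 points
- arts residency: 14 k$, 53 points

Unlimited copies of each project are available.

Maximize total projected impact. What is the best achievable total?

By projected impact per k$: river cleanup 30.80, wetland restoration 9.83, heat-pump rebates 7.45, food-bank expansion 4.34 lead.
Best packing: 6×river cleanup — 30 k$, 924 total.
No other feasible combination exceeds 924.

924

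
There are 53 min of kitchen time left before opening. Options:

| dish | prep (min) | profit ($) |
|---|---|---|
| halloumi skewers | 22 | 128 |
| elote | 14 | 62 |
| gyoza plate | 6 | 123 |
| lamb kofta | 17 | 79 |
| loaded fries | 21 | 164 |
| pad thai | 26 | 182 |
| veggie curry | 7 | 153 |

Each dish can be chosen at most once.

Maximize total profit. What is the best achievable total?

Taking the top-ratio dishes first gives gyoza plate + lamb kofta + loaded fries + veggie curry for 519 (51 min).
The 38 min tied up in lamb kofta and loaded fries is better spent on elote + pad thai — total rises to 520 (53 min).
Nothing else within 53 min beats 520.

520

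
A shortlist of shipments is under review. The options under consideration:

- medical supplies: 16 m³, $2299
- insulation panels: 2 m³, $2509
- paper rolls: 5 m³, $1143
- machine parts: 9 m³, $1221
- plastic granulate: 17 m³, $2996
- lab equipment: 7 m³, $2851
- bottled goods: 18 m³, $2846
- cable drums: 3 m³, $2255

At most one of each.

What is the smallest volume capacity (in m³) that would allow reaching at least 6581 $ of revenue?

Minimise m³ subject to total revenue ≥ 6581.
Taking insulation panels + lab equipment + cable drums gives 7615 (≥ 6581) for 12 m³.
Any bundle with less than 12 m³ falls short of 6581.

12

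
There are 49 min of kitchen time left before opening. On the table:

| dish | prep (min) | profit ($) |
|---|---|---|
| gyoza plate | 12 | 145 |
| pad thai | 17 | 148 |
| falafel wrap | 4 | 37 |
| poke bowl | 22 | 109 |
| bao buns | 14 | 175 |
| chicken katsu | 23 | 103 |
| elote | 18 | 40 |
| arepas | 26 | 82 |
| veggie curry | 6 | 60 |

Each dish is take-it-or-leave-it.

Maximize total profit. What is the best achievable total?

528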